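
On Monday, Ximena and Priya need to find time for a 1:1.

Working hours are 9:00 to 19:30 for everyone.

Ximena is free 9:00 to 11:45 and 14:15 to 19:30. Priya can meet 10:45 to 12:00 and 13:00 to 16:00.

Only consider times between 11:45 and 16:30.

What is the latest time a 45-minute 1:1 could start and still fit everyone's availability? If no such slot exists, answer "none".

Ximena ∩ Priya: 10:45–11:45, 14:15–16:00.
Restricted to 11:45–16:30: 14:15–16:00.
Windows ≥ 45 min: 14:15–16:00.
Latest start in the last window 14:15–16:00 is 16:00 − 45 min = 15:15.

15:15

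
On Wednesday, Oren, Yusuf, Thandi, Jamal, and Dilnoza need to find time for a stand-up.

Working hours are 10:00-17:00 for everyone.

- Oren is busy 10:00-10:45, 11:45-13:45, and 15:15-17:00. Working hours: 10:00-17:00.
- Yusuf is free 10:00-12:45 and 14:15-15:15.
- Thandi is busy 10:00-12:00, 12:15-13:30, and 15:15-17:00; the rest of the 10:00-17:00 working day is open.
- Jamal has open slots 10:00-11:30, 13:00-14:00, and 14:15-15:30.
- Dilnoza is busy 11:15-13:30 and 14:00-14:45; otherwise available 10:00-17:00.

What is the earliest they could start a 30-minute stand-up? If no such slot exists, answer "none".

14:45

Oren free within 10:00–17:00: 10:45–11:45, 13:45–15:15.
Thandi free within 10:00–17:00: 12:00–12:15, 13:30–15:15.
Dilnoza free within 10:00–17:00: 10:00–11:15, 13:30–14:00, 14:45–17:00.
Oren ∩ Yusuf: 10:45–11:45, 14:15–15:15.
Oren ∩ Yusuf ∩ Thandi: 14:15–15:15.
Oren ∩ Yusuf ∩ Thandi ∩ Jamal: 14:15–15:15.
Oren ∩ Yusuf ∩ Thandi ∩ Jamal ∩ Dilnoza: 14:45–15:15.
Windows ≥ 30 min: 14:45–15:15.
Earliest such window starts at 14:45.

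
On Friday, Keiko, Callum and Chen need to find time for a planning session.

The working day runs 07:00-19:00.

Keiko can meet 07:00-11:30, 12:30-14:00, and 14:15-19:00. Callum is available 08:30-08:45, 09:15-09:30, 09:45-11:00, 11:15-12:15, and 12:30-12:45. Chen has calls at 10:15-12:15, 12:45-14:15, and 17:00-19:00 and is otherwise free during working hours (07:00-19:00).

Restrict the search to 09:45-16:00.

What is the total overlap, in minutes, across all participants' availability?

Chen free within 07:00–19:00: 07:00–10:15, 12:15–12:45, 14:15–17:00.
Keiko ∩ Callum: 08:30–08:45, 09:15–09:30, 09:45–11:00, 11:15–11:30, 12:30–12:45.
Keiko ∩ Callum ∩ Chen: 08:30–08:45, 09:15–09:30, 09:45–10:15, 12:30–12:45.
Restricted to 09:45–16:00: 09:45–10:15, 12:30–12:45.
Total common minutes: 30 + 15 = 45.

45 minutes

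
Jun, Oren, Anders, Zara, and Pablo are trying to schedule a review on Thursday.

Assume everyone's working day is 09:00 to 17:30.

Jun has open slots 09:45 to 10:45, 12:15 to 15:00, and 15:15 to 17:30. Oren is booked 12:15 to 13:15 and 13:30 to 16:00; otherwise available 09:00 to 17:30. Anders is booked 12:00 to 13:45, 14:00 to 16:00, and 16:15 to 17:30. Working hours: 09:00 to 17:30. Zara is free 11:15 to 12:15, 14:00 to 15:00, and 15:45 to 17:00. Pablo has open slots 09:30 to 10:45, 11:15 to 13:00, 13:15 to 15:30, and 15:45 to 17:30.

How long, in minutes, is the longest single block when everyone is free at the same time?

15 minutes

Oren free within 09:00–17:30: 09:00–12:15, 13:15–13:30, 16:00–17:30.
Anders free within 09:00–17:30: 09:00–12:00, 13:45–14:00, 16:00–16:15.
Jun ∩ Oren: 09:45–10:45, 13:15–13:30, 16:00–17:30.
Jun ∩ Oren ∩ Anders: 09:45–10:45, 16:00–16:15.
Jun ∩ Oren ∩ Anders ∩ Zara: 16:00–16:15.
Jun ∩ Oren ∩ Anders ∩ Zara ∩ Pablo: 16:00–16:15.
Single common window of 15 minutes.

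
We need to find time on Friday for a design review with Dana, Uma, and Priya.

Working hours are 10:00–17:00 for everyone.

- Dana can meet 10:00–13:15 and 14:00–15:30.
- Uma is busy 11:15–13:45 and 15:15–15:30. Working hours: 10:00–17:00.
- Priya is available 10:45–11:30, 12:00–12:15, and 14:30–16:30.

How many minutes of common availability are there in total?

Uma free within 10:00–17:00: 10:00–11:15, 13:45–15:15, 15:30–17:00.
Dana ∩ Uma: 10:00–11:15, 14:00–15:15.
Dana ∩ Uma ∩ Priya: 10:45–11:15, 14:30–15:15.
Total common minutes: 30 + 45 = 75.

75 minutes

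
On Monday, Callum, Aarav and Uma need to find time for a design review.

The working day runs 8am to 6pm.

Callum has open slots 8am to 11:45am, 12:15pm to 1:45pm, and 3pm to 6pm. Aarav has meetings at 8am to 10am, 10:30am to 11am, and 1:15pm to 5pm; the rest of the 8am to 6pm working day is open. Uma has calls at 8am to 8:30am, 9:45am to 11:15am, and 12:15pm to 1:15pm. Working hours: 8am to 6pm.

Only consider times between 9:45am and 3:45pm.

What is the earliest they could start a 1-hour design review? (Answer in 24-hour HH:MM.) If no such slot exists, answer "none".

none

Aarav free within 08:00–18:00: 10:00–10:30, 11:00–13:15, 17:00–18:00.
Uma free within 08:00–18:00: 08:30–09:45, 11:15–12:15, 13:15–18:00.
Callum ∩ Aarav: 10:00–10:30, 11:00–11:45, 12:15–13:15, 17:00–18:00.
Callum ∩ Aarav ∩ Uma: 11:15–11:45, 17:00–18:00.
Restricted to 09:45–15:45: 11:15–11:45.
Windows ≥ 60 min: (none).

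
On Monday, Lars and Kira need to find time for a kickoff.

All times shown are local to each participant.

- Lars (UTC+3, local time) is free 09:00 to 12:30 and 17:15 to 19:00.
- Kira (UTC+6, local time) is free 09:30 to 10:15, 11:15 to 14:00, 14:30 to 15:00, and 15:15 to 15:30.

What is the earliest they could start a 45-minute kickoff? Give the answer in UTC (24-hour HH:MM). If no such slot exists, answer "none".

06:00

Lars → UTC: 06:00–09:30, 14:15–16:00.
Kira → UTC: 03:30–04:15, 05:15–08:00, 08:30–09:00, 09:15–09:30.
Lars ∩ Kira: 06:00–08:00, 08:30–09:00, 09:15–09:30.
Windows ≥ 45 min: 06:00–08:00.
Earliest such window starts at 06:00.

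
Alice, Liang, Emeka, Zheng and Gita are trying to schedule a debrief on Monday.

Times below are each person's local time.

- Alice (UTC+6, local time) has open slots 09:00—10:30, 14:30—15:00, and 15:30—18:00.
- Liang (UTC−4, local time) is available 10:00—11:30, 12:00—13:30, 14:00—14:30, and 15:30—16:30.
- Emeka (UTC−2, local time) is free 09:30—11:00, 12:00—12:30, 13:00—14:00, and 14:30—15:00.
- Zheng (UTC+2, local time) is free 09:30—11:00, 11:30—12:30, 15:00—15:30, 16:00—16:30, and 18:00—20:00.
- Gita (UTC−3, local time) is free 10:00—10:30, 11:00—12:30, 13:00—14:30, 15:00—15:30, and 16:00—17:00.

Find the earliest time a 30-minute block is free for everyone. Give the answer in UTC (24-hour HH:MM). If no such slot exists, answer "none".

none

Alice → UTC: 03:00–04:30, 08:30–09:00, 09:30–12:00.
Liang → UTC: 14:00–15:30, 16:00–17:30, 18:00–18:30, 19:30–20:30.
Emeka → UTC: 11:30–13:00, 14:00–14:30, 15:00–16:00, 16:30–17:00.
Zheng → UTC: 07:30–09:00, 09:30–10:30, 13:00–13:30, 14:00–14:30, 16:00–18:00.
Gita → UTC: 13:00–13:30, 14:00–15:30, 16:00–17:30, 18:00–18:30, 19:00–20:00.
Alice ∩ Liang: (none).
Alice ∩ Liang ∩ Emeka: (none).
Alice ∩ Liang ∩ Emeka ∩ Zheng: (none).
Alice ∩ Liang ∩ Emeka ∩ Zheng ∩ Gita: (none).
Windows ≥ 30 min: (none).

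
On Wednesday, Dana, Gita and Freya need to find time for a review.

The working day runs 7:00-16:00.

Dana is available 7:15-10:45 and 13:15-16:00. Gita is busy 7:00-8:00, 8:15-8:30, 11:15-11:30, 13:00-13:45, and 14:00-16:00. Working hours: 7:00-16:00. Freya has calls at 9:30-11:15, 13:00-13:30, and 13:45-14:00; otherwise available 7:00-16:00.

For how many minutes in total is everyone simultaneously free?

75 minutes

Gita free within 07:00–16:00: 08:00–08:15, 08:30–11:15, 11:30–13:00, 13:45–14:00.
Freya free within 07:00–16:00: 07:00–09:30, 11:15–13:00, 13:30–13:45, 14:00–16:00.
Dana ∩ Gita: 08:00–08:15, 08:30–10:45, 13:45–14:00.
Dana ∩ Gita ∩ Freya: 08:00–08:15, 08:30–09:30.
Total common minutes: 15 + 60 = 75.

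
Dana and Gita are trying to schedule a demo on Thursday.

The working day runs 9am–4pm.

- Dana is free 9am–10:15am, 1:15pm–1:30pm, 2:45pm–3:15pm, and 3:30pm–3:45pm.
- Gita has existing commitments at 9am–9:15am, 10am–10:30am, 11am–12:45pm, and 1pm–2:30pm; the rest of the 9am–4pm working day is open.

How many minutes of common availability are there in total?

Gita free within 09:00–16:00: 09:15–10:00, 10:30–11:00, 12:45–13:00, 14:30–16:00.
Dana ∩ Gita: 09:15–10:00, 14:45–15:15, 15:30–15:45.
Total common minutes: 45 + 30 + 15 = 90.

90 minutes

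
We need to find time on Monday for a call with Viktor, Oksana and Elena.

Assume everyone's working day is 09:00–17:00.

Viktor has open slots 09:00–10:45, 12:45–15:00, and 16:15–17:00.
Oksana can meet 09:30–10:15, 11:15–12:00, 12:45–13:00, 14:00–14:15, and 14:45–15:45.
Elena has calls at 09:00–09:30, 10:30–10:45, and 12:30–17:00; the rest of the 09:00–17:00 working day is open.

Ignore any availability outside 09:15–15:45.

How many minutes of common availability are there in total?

45 minutes

Elena free within 09:00–17:00: 09:30–10:30, 10:45–12:30.
Viktor ∩ Oksana: 09:30–10:15, 12:45–13:00, 14:00–14:15, 14:45–15:00.
Viktor ∩ Oksana ∩ Elena: 09:30–10:15.
Restricted to 09:15–15:45: 09:30–10:15.
Total common minutes: 45.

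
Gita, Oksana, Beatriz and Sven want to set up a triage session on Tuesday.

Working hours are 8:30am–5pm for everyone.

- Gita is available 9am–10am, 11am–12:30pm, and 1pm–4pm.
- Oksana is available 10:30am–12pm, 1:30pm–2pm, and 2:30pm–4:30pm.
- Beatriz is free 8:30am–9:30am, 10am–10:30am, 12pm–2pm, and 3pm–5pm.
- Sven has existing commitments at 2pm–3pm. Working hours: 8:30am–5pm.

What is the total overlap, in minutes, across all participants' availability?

90 minutes

Sven free within 08:30–17:00: 08:30–14:00, 15:00–17:00.
Gita ∩ Oksana: 11:00–12:00, 13:30–14:00, 14:30–16:00.
Gita ∩ Oksana ∩ Beatriz: 13:30–14:00, 15:00–16:00.
Gita ∩ Oksana ∩ Beatriz ∩ Sven: 13:30–14:00, 15:00–16:00.
Total common minutes: 30 + 60 = 90.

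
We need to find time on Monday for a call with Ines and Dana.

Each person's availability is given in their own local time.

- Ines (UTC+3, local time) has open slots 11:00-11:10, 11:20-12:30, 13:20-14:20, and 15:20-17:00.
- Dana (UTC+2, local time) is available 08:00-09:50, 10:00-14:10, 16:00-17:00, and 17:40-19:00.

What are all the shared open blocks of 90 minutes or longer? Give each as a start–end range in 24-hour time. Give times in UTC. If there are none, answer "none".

Ines → UTC: 08:00–08:10, 08:20–09:30, 10:20–11:20, 12:20–14:00.
Dana → UTC: 06:00–07:50, 08:00–12:10, 14:00–15:00, 15:40–17:00.
Ines ∩ Dana: 08:00–08:10, 08:20–09:30, 10:20–11:20.
Windows ≥ 90 min: (none).

none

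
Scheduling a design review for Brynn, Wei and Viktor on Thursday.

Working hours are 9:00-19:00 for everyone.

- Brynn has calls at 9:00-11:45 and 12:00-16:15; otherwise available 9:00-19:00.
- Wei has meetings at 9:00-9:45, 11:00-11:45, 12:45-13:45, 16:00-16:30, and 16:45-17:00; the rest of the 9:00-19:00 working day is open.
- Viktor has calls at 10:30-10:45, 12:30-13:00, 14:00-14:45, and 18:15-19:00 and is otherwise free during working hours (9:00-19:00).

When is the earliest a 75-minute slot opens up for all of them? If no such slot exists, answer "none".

Brynn free within 09:00–19:00: 11:45–12:00, 16:15–19:00.
Wei free within 09:00–19:00: 09:45–11:00, 11:45–12:45, 13:45–16:00, 16:30–16:45, 17:00–19:00.
Viktor free within 09:00–19:00: 09:00–10:30, 10:45–12:30, 13:00–14:00, 14:45–18:15.
Brynn ∩ Wei: 11:45–12:00, 16:30–16:45, 17:00–19:00.
Brynn ∩ Wei ∩ Viktor: 11:45–12:00, 16:30–16:45, 17:00–18:15.
Windows ≥ 75 min: 17:00–18:15.
Earliest such window starts at 17:00.

17:00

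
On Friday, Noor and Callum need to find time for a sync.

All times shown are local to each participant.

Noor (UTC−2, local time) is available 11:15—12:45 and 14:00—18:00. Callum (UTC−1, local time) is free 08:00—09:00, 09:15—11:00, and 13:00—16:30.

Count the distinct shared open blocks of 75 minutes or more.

1

Noor → UTC: 13:15–14:45, 16:00–20:00.
Callum → UTC: 09:00–10:00, 10:15–12:00, 14:00–17:30.
Noor ∩ Callum: 14:00–14:45, 16:00–17:30.
Windows ≥ 75 min: 16:00–17:30.
That's 1 window.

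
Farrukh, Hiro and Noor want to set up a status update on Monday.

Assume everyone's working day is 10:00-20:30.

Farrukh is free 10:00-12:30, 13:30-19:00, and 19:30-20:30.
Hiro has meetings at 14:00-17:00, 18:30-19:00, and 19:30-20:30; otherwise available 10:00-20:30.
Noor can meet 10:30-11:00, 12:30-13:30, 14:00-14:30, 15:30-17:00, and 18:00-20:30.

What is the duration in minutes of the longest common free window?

30 minutes

Hiro free within 10:00–20:30: 10:00–14:00, 17:00–18:30, 19:00–19:30.
Farrukh ∩ Hiro: 10:00–12:30, 13:30–14:00, 17:00–18:30.
Farrukh ∩ Hiro ∩ Noor: 10:30–11:00, 18:00–18:30.
Common window lengths: 30, 30 min; longest is 30.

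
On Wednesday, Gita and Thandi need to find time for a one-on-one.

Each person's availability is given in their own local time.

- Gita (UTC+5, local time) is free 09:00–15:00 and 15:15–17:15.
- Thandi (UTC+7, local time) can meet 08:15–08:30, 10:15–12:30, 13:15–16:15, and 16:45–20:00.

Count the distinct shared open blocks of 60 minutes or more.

Gita → UTC: 04:00–10:00, 10:15–12:15.
Thandi → UTC: 01:15–01:30, 03:15–05:30, 06:15–09:15, 09:45–13:00.
Gita ∩ Thandi: 04:00–05:30, 06:15–09:15, 09:45–10:00, 10:15–12:15.
Windows ≥ 60 min: 04:00–05:30, 06:15–09:15, 10:15–12:15.
That's 3 windows.

3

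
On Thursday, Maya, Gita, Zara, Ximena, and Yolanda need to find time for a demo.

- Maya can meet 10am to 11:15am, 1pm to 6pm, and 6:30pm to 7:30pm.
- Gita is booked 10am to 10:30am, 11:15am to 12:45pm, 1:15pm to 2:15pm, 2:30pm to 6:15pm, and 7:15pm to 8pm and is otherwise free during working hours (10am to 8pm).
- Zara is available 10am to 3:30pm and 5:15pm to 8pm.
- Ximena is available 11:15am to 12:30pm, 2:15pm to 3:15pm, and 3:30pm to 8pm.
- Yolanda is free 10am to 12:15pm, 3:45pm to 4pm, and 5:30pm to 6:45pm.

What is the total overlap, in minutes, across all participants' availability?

15 minutes

Gita free within 10:00–20:00: 10:30–11:15, 12:45–13:15, 14:15–14:30, 18:15–19:15.
Maya ∩ Gita: 10:30–11:15, 13:00–13:15, 14:15–14:30, 18:30–19:15.
Maya ∩ Gita ∩ Zara: 10:30–11:15, 13:00–13:15, 14:15–14:30, 18:30–19:15.
Maya ∩ Gita ∩ Zara ∩ Ximena: 14:15–14:30, 18:30–19:15.
Maya ∩ Gita ∩ Zara ∩ Ximena ∩ Yolanda: 18:30–18:45.
Total common minutes: 15.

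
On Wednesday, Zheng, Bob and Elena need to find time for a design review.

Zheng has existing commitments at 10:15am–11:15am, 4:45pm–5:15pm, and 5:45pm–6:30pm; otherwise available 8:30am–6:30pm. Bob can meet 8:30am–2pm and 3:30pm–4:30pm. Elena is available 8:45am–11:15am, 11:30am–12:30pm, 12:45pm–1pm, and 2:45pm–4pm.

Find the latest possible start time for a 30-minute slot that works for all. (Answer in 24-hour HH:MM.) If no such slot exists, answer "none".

15:30

Zheng free within 08:30–18:30: 08:30–10:15, 11:15–16:45, 17:15–17:45.
Zheng ∩ Bob: 08:30–10:15, 11:15–14:00, 15:30–16:30.
Zheng ∩ Bob ∩ Elena: 08:45–10:15, 11:30–12:30, 12:45–13:00, 15:30–16:00.
Windows ≥ 30 min: 08:45–10:15, 11:30–12:30, 15:30–16:00.
Latest start in the last window 15:30–16:00 is 16:00 − 30 min = 15:30.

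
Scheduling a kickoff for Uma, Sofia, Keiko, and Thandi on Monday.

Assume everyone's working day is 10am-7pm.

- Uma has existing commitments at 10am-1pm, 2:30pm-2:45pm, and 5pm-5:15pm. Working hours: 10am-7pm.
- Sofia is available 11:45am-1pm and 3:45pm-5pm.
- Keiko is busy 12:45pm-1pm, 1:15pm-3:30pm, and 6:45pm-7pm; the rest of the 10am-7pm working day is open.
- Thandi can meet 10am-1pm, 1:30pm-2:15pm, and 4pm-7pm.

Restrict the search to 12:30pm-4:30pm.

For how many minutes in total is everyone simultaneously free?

30 minutes

Uma free within 10:00–19:00: 13:00–14:30, 14:45–17:00, 17:15–19:00.
Keiko free within 10:00–19:00: 10:00–12:45, 13:00–13:15, 15:30–18:45.
Uma ∩ Sofia: 15:45–17:00.
Uma ∩ Sofia ∩ Keiko: 15:45–17:00.
Uma ∩ Sofia ∩ Keiko ∩ Thandi: 16:00–17:00.
Restricted to 12:30–16:30: 16:00–16:30.
Total common minutes: 30.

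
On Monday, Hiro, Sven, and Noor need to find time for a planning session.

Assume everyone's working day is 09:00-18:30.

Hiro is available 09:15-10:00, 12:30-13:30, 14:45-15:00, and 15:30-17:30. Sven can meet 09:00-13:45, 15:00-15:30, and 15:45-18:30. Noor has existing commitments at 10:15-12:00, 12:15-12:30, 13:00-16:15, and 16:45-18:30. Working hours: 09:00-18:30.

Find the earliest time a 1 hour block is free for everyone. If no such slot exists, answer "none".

none

Noor free within 09:00–18:30: 09:00–10:15, 12:00–12:15, 12:30–13:00, 16:15–16:45.
Hiro ∩ Sven: 09:15–10:00, 12:30–13:30, 15:45–17:30.
Hiro ∩ Sven ∩ Noor: 09:15–10:00, 12:30–13:00, 16:15–16:45.
Windows ≥ 60 min: (none).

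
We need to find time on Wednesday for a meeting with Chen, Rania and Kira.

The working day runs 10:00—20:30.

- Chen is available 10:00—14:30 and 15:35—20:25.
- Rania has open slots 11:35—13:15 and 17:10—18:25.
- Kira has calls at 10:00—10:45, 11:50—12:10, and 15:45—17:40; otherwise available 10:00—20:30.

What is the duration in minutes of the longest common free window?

Kira free within 10:00–20:30: 10:45–11:50, 12:10–15:45, 17:40–20:30.
Chen ∩ Rania: 11:35–13:15, 17:10–18:25.
Chen ∩ Rania ∩ Kira: 11:35–11:50, 12:10–13:15, 17:40–18:25.
Common window lengths: 15, 65, 45 min; longest is 65.

65 minutes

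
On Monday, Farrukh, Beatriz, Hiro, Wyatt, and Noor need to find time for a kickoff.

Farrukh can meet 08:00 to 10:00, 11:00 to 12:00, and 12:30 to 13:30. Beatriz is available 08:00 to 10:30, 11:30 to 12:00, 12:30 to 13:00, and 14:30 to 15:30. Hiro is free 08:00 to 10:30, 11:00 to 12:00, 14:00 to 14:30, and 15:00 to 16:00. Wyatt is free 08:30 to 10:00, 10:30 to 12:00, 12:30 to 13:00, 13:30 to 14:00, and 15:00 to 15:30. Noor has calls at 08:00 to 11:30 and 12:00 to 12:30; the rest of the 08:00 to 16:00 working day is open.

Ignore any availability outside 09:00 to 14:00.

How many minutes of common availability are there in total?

Noor free within 08:00–16:00: 11:30–12:00, 12:30–16:00.
Farrukh ∩ Beatriz: 08:00–10:00, 11:30–12:00, 12:30–13:00.
Farrukh ∩ Beatriz ∩ Hiro: 08:00–10:00, 11:30–12:00.
Farrukh ∩ Beatriz ∩ Hiro ∩ Wyatt: 08:30–10:00, 11:30–12:00.
Farrukh ∩ Beatriz ∩ Hiro ∩ Wyatt ∩ Noor: 11:30–12:00.
Restricted to 09:00–14:00: 11:30–12:00.
Total common minutes: 30.

30 minutes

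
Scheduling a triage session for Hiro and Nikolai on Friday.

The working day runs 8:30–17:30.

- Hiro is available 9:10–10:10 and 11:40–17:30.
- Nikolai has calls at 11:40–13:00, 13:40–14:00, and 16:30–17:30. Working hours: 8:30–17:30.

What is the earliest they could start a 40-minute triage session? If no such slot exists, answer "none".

09:10

Nikolai free within 08:30–17:30: 08:30–11:40, 13:00–13:40, 14:00–16:30.
Hiro ∩ Nikolai: 09:10–10:10, 13:00–13:40, 14:00–16:30.
Windows ≥ 40 min: 09:10–10:10, 13:00–13:40, 14:00–16:30.
Earliest such window starts at 09:10.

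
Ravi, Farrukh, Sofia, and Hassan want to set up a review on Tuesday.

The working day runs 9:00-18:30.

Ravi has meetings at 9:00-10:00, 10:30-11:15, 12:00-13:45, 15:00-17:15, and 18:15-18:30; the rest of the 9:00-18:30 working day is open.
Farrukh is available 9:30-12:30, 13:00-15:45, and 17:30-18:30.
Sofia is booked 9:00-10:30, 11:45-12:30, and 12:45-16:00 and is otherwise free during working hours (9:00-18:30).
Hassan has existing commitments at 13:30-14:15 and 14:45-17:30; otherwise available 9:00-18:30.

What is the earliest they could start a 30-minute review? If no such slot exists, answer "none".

11:15

Ravi free within 09:00–18:30: 10:00–10:30, 11:15–12:00, 13:45–15:00, 17:15–18:15.
Sofia free within 09:00–18:30: 10:30–11:45, 12:30–12:45, 16:00–18:30.
Hassan free within 09:00–18:30: 09:00–13:30, 14:15–14:45, 17:30–18:30.
Ravi ∩ Farrukh: 10:00–10:30, 11:15–12:00, 13:45–15:00, 17:30–18:15.
Ravi ∩ Farrukh ∩ Sofia: 11:15–11:45, 17:30–18:15.
Ravi ∩ Farrukh ∩ Sofia ∩ Hassan: 11:15–11:45, 17:30–18:15.
Windows ≥ 30 min: 11:15–11:45, 17:30–18:15.
Earliest such window starts at 11:15.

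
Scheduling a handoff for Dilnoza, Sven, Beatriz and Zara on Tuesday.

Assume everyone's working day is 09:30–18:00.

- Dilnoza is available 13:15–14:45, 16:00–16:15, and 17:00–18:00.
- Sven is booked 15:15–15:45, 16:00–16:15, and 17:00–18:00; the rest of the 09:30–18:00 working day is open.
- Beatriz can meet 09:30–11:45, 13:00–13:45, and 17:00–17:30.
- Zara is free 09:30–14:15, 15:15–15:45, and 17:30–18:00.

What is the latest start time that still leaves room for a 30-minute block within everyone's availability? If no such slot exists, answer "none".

13:15

Sven free within 09:30–18:00: 09:30–15:15, 15:45–16:00, 16:15–17:00.
Dilnoza ∩ Sven: 13:15–14:45.
Dilnoza ∩ Sven ∩ Beatriz: 13:15–13:45.
Dilnoza ∩ Sven ∩ Beatriz ∩ Zara: 13:15–13:45.
Windows ≥ 30 min: 13:15–13:45.
Latest start in the last window 13:15–13:45 is 13:45 − 30 min = 13:15.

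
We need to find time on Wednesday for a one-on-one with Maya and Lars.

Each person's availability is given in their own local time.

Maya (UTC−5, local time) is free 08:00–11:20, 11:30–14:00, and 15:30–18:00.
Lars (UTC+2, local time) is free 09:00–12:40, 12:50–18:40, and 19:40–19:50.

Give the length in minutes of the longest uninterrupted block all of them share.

200 minutes

Maya → UTC: 13:00–16:20, 16:30–19:00, 20:30–23:00.
Lars → UTC: 07:00–10:40, 10:50–16:40, 17:40–17:50.
Maya ∩ Lars: 13:00–16:20, 16:30–16:40, 17:40–17:50.
Common window lengths: 200, 10, 10 min; longest is 200.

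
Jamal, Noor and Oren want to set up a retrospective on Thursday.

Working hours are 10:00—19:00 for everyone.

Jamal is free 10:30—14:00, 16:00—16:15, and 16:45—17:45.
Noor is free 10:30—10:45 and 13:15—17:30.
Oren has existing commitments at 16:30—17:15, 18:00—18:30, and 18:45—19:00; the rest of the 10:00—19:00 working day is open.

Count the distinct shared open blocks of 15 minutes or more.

Oren free within 10:00–19:00: 10:00–16:30, 17:15–18:00, 18:30–18:45.
Jamal ∩ Noor: 10:30–10:45, 13:15–14:00, 16:00–16:15, 16:45–17:30.
Jamal ∩ Noor ∩ Oren: 10:30–10:45, 13:15–14:00, 16:00–16:15, 17:15–17:30.
Windows ≥ 15 min: 10:30–10:45, 13:15–14:00, 16:00–16:15, 17:15–17:30.
That's 4 windows.

4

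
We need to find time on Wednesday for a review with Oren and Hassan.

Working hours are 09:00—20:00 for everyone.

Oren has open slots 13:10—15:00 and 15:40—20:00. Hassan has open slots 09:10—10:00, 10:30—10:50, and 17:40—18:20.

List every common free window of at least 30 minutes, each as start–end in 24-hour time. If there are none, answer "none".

Oren ∩ Hassan: 17:40–18:20.
Windows ≥ 30 min: 17:40–18:20.

17:40–18:20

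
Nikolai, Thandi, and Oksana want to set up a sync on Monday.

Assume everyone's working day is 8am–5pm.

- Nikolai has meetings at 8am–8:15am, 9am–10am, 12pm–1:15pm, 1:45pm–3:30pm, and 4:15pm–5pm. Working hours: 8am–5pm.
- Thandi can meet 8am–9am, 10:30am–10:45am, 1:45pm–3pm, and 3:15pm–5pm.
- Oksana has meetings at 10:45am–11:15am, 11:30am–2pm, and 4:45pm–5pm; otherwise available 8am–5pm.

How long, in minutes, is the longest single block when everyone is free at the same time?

45 minutes

Nikolai free within 08:00–17:00: 08:15–09:00, 10:00–12:00, 13:15–13:45, 15:30–16:15.
Oksana free within 08:00–17:00: 08:00–10:45, 11:15–11:30, 14:00–16:45.
Nikolai ∩ Thandi: 08:15–09:00, 10:30–10:45, 15:30–16:15.
Nikolai ∩ Thandi ∩ Oksana: 08:15–09:00, 10:30–10:45, 15:30–16:15.
Common window lengths: 45, 15, 45 min; longest is 45.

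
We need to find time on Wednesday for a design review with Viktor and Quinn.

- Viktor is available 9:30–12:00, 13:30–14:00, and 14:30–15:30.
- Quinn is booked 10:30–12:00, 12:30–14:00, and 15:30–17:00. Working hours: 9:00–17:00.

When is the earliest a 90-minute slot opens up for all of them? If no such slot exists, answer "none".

Quinn free within 09:00–17:00: 09:00–10:30, 12:00–12:30, 14:00–15:30.
Viktor ∩ Quinn: 09:30–10:30, 14:30–15:30.
Windows ≥ 90 min: (none).

none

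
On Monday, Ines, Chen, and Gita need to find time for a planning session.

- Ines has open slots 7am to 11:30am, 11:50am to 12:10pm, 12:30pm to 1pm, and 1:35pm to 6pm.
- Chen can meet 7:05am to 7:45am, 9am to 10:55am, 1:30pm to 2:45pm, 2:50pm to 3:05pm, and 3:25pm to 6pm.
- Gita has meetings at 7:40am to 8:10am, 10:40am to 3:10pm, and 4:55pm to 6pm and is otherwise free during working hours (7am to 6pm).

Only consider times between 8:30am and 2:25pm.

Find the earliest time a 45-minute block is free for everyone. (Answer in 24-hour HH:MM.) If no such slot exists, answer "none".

09:00

Gita free within 07:00–18:00: 07:00–07:40, 08:10–10:40, 15:10–16:55.
Ines ∩ Chen: 07:05–07:45, 09:00–10:55, 13:35–14:45, 14:50–15:05, 15:25–18:00.
Ines ∩ Chen ∩ Gita: 07:05–07:40, 09:00–10:40, 15:25–16:55.
Restricted to 08:30–14:25: 09:00–10:40.
Windows ≥ 45 min: 09:00–10:40.
Earliest such window starts at 09:00.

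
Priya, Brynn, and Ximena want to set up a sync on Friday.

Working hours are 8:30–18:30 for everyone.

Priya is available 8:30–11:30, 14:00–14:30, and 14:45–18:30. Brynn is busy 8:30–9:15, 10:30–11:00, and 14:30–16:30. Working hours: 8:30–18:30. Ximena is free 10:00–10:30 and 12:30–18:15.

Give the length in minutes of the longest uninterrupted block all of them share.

105 minutes

Brynn free within 08:30–18:30: 09:15–10:30, 11:00–14:30, 16:30–18:30.
Priya ∩ Brynn: 09:15–10:30, 11:00–11:30, 14:00–14:30, 16:30–18:30.
Priya ∩ Brynn ∩ Ximena: 10:00–10:30, 14:00–14:30, 16:30–18:15.
Common window lengths: 30, 30, 105 min; longest is 105.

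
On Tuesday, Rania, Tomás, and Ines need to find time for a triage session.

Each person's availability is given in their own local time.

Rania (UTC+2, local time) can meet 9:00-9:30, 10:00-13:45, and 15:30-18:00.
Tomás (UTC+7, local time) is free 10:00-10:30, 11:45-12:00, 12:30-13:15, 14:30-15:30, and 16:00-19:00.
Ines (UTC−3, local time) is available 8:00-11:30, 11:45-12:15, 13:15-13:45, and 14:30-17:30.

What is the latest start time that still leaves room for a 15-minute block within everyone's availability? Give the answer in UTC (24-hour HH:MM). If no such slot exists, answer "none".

Rania → UTC: 07:00–07:30, 08:00–11:45, 13:30–16:00.
Tomás → UTC: 03:00–03:30, 04:45–05:00, 05:30–06:15, 07:30–08:30, 09:00–12:00.
Ines → UTC: 11:00–14:30, 14:45–15:15, 16:15–16:45, 17:30–20:30.
Rania ∩ Tomás: 08:00–08:30, 09:00–11:45.
Rania ∩ Tomás ∩ Ines: 11:00–11:45.
Windows ≥ 15 min: 11:00–11:45.
Latest start in the last window 11:00–11:45 is 11:45 − 15 min = 11:30.

11:30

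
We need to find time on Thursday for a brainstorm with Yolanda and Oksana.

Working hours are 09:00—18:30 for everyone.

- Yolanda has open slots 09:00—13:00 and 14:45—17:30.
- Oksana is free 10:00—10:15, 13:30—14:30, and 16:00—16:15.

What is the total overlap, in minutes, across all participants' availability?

30 minutes

Yolanda ∩ Oksana: 10:00–10:15, 16:00–16:15.
Total common minutes: 15 + 15 = 30.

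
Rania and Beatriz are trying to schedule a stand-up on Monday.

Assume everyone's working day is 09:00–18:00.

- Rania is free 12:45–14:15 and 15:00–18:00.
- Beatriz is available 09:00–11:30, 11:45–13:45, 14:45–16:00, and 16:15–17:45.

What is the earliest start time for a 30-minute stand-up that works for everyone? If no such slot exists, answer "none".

12:45

Rania ∩ Beatriz: 12:45–13:45, 15:00–16:00, 16:15–17:45.
Windows ≥ 30 min: 12:45–13:45, 15:00–16:00, 16:15–17:45.
Earliest such window starts at 12:45.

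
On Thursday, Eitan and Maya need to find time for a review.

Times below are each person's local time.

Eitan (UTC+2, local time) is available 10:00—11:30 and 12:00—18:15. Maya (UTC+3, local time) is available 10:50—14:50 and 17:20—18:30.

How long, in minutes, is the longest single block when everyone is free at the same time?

110 minutes

Eitan → UTC: 08:00–09:30, 10:00–16:15.
Maya → UTC: 07:50–11:50, 14:20–15:30.
Eitan ∩ Maya: 08:00–09:30, 10:00–11:50, 14:20–15:30.
Common window lengths: 90, 110, 70 min; longest is 110.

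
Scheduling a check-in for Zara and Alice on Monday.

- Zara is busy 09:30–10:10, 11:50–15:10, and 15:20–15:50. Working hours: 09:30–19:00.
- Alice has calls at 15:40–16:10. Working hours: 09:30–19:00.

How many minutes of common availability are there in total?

280 minutes

Zara free within 09:30–19:00: 10:10–11:50, 15:10–15:20, 15:50–19:00.
Alice free within 09:30–19:00: 09:30–15:40, 16:10–19:00.
Zara ∩ Alice: 10:10–11:50, 15:10–15:20, 16:10–19:00.
Total common minutes: 100 + 10 + 170 = 280.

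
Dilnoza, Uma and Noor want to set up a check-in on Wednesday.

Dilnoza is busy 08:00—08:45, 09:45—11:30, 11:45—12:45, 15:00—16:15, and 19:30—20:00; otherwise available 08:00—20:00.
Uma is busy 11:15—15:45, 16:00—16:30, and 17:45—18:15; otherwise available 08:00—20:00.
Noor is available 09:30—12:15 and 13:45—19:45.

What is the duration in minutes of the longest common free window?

Dilnoza free within 08:00–20:00: 08:45–09:45, 11:30–11:45, 12:45–15:00, 16:15–19:30.
Uma free within 08:00–20:00: 08:00–11:15, 15:45–16:00, 16:30–17:45, 18:15–20:00.
Dilnoza ∩ Uma: 08:45–09:45, 16:30–17:45, 18:15–19:30.
Dilnoza ∩ Uma ∩ Noor: 09:30–09:45, 16:30–17:45, 18:15–19:30.
Common window lengths: 15, 75, 75 min; longest is 75.

75 minutes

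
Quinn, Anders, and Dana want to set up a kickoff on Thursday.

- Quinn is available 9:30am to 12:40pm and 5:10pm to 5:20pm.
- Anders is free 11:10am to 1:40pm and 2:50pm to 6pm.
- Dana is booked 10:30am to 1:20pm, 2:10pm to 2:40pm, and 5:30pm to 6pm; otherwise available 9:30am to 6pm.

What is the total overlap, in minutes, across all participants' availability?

Dana free within 09:30–18:00: 09:30–10:30, 13:20–14:10, 14:40–17:30.
Quinn ∩ Anders: 11:10–12:40, 17:10–17:20.
Quinn ∩ Anders ∩ Dana: 17:10–17:20.
Total common minutes: 10.

10 minutes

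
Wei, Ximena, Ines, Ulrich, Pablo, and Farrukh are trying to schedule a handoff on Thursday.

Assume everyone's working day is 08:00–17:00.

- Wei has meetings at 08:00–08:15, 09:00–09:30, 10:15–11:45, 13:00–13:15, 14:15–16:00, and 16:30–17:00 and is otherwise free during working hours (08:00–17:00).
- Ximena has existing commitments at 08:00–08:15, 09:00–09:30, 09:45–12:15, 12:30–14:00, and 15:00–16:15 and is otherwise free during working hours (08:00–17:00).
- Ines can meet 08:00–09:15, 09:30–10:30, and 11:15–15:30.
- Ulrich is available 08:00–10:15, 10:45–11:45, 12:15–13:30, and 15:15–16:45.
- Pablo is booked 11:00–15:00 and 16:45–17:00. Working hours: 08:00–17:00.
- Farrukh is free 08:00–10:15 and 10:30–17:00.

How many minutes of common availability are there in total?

Wei free within 08:00–17:00: 08:15–09:00, 09:30–10:15, 11:45–13:00, 13:15–14:15, 16:00–16:30.
Ximena free within 08:00–17:00: 08:15–09:00, 09:30–09:45, 12:15–12:30, 14:00–15:00, 16:15–17:00.
Pablo free within 08:00–17:00: 08:00–11:00, 15:00–16:45.
Wei ∩ Ximena: 08:15–09:00, 09:30–09:45, 12:15–12:30, 14:00–14:15, 16:15–16:30.
Wei ∩ Ximena ∩ Ines: 08:15–09:00, 09:30–09:45, 12:15–12:30, 14:00–14:15.
Wei ∩ Ximena ∩ Ines ∩ Ulrich: 08:15–09:00, 09:30–09:45, 12:15–12:30.
Wei ∩ Ximena ∩ Ines ∩ Ulrich ∩ Pablo: 08:15–09:00, 09:30–09:45.
Wei ∩ Ximena ∩ Ines ∩ Ulrich ∩ Pablo ∩ Farrukh: 08:15–09:00, 09:30–09:45.
Total common minutes: 45 + 15 = 60.

60 minutes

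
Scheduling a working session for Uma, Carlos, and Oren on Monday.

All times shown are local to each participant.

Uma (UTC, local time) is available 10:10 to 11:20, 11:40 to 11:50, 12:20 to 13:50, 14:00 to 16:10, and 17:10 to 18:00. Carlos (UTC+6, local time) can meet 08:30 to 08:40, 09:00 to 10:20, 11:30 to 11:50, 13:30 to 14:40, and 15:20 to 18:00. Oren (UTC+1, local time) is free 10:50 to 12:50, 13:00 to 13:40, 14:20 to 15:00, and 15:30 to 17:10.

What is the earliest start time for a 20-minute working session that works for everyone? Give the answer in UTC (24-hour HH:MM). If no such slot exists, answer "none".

10:10

Uma → UTC: 10:10–11:20, 11:40–11:50, 12:20–13:50, 14:00–16:10, 17:10–18:00.
Carlos → UTC: 02:30–02:40, 03:00–04:20, 05:30–05:50, 07:30–08:40, 09:20–12:00.
Oren → UTC: 09:50–11:50, 12:00–12:40, 13:20–14:00, 14:30–16:10.
Uma ∩ Carlos: 10:10–11:20, 11:40–11:50.
Uma ∩ Carlos ∩ Oren: 10:10–11:20, 11:40–11:50.
Windows ≥ 20 min: 10:10–11:20.
Earliest such window starts at 10:10.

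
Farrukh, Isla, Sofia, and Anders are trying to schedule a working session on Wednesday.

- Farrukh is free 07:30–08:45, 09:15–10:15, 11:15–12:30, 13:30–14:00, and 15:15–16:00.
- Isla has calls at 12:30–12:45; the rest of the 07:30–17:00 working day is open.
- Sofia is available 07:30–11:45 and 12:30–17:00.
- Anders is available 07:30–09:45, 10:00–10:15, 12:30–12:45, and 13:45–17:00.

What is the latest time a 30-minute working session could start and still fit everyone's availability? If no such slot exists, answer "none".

15:30

Isla free within 07:30–17:00: 07:30–12:30, 12:45–17:00.
Farrukh ∩ Isla: 07:30–08:45, 09:15–10:15, 11:15–12:30, 13:30–14:00, 15:15–16:00.
Farrukh ∩ Isla ∩ Sofia: 07:30–08:45, 09:15–10:15, 11:15–11:45, 13:30–14:00, 15:15–16:00.
Farrukh ∩ Isla ∩ Sofia ∩ Anders: 07:30–08:45, 09:15–09:45, 10:00–10:15, 13:45–14:00, 15:15–16:00.
Windows ≥ 30 min: 07:30–08:45, 09:15–09:45, 15:15–16:00.
Latest start in the last window 15:15–16:00 is 16:00 − 30 min = 15:30.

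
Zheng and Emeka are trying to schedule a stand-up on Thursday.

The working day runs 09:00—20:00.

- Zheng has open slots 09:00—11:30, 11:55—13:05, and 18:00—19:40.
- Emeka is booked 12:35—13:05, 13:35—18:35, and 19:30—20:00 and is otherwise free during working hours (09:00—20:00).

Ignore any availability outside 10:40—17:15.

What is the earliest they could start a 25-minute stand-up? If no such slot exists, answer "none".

10:40

Emeka free within 09:00–20:00: 09:00–12:35, 13:05–13:35, 18:35–19:30.
Zheng ∩ Emeka: 09:00–11:30, 11:55–12:35, 18:35–19:30.
Restricted to 10:40–17:15: 10:40–11:30, 11:55–12:35.
Windows ≥ 25 min: 10:40–11:30, 11:55–12:35.
Earliest such window starts at 10:40.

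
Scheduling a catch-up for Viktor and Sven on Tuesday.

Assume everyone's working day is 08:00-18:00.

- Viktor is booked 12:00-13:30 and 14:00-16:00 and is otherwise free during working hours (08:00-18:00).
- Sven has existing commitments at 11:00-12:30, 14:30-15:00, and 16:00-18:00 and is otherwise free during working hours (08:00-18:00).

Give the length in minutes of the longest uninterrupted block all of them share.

180 minutes

Viktor free within 08:00–18:00: 08:00–12:00, 13:30–14:00, 16:00–18:00.
Sven free within 08:00–18:00: 08:00–11:00, 12:30–14:30, 15:00–16:00.
Viktor ∩ Sven: 08:00–11:00, 13:30–14:00.
Common window lengths: 180, 30 min; longest is 180.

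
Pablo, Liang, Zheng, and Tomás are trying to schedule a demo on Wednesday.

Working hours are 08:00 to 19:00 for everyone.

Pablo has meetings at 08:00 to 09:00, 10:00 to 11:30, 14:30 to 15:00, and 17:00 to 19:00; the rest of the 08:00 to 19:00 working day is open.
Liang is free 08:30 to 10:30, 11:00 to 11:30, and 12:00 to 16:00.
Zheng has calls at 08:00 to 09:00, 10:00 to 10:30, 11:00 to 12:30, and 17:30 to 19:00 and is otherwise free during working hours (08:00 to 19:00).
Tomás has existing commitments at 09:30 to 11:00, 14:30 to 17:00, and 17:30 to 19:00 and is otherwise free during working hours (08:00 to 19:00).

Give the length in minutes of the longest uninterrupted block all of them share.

120 minutes

Pablo free within 08:00–19:00: 09:00–10:00, 11:30–14:30, 15:00–17:00.
Zheng free within 08:00–19:00: 09:00–10:00, 10:30–11:00, 12:30–17:30.
Tomás free within 08:00–19:00: 08:00–09:30, 11:00–14:30, 17:00–17:30.
Pablo ∩ Liang: 09:00–10:00, 12:00–14:30, 15:00–16:00.
Pablo ∩ Liang ∩ Zheng: 09:00–10:00, 12:30–14:30, 15:00–16:00.
Pablo ∩ Liang ∩ Zheng ∩ Tomás: 09:00–09:30, 12:30–14:30.
Common window lengths: 30, 120 min; longest is 120.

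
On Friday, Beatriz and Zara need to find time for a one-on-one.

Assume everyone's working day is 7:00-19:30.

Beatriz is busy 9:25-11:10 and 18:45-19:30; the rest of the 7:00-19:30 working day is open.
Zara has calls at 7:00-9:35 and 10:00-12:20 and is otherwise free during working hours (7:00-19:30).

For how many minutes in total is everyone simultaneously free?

Beatriz free within 07:00–19:30: 07:00–09:25, 11:10–18:45.
Zara free within 07:00–19:30: 09:35–10:00, 12:20–19:30.
Beatriz ∩ Zara: 12:20–18:45.
Total common minutes: 385.

385 minutes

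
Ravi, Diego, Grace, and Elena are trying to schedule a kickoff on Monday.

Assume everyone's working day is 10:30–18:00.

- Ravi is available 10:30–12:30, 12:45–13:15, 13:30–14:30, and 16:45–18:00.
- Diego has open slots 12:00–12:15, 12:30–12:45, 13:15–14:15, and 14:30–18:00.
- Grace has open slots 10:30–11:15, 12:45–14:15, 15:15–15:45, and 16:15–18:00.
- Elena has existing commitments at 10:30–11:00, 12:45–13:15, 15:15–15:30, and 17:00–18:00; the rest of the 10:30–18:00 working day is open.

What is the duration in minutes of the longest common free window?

Elena free within 10:30–18:00: 11:00–12:45, 13:15–15:15, 15:30–17:00.
Ravi ∩ Diego: 12:00–12:15, 13:30–14:15, 16:45–18:00.
Ravi ∩ Diego ∩ Grace: 13:30–14:15, 16:45–18:00.
Ravi ∩ Diego ∩ Grace ∩ Elena: 13:30–14:15, 16:45–17:00.
Common window lengths: 45, 15 min; longest is 45.

45 minutes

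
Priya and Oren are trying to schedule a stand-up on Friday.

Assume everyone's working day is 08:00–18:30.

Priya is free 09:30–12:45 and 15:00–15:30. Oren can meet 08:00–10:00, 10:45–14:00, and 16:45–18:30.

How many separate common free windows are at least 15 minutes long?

2

Priya ∩ Oren: 09:30–10:00, 10:45–12:45.
Windows ≥ 15 min: 09:30–10:00, 10:45–12:45.
That's 2 windows.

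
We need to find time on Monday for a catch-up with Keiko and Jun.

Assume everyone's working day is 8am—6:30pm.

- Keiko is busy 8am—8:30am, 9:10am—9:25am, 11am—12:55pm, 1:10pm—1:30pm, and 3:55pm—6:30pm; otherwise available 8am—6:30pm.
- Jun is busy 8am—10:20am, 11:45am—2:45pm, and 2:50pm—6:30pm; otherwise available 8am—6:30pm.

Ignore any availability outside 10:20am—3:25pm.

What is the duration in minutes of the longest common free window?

Keiko free within 08:00–18:30: 08:30–09:10, 09:25–11:00, 12:55–13:10, 13:30–15:55.
Jun free within 08:00–18:30: 10:20–11:45, 14:45–14:50.
Keiko ∩ Jun: 10:20–11:00, 14:45–14:50.
Restricted to 10:20–15:25: 10:20–11:00, 14:45–14:50.
Common window lengths: 40, 5 min; longest is 40.

40 minutes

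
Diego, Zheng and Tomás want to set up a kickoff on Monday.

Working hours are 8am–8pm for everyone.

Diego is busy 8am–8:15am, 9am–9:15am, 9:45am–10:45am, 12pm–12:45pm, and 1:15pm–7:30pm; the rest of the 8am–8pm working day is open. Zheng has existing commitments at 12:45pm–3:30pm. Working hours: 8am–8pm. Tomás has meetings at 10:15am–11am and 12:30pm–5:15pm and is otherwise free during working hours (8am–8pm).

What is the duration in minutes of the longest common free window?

60 minutes

Diego free within 08:00–20:00: 08:15–09:00, 09:15–09:45, 10:45–12:00, 12:45–13:15, 19:30–20:00.
Zheng free within 08:00–20:00: 08:00–12:45, 15:30–20:00.
Tomás free within 08:00–20:00: 08:00–10:15, 11:00–12:30, 17:15–20:00.
Diego ∩ Zheng: 08:15–09:00, 09:15–09:45, 10:45–12:00, 19:30–20:00.
Diego ∩ Zheng ∩ Tomás: 08:15–09:00, 09:15–09:45, 11:00–12:00, 19:30–20:00.
Common window lengths: 45, 30, 60, 30 min; longest is 60.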